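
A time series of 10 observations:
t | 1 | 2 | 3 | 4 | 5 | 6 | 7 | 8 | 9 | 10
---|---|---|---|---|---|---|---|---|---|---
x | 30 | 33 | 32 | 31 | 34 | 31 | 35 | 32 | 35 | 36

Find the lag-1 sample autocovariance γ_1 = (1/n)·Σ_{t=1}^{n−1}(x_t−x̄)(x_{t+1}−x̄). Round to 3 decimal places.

-0.411

Mean x̄ = (30 + 33 + 32 + 31 + 34 + 31 + 35 + 32 + 35 + 36)/10 = 32.9000
Σ_{t=1}^{9}(x_t−x̄)(x_{t+1}−x̄) = -4.1100
γ_1 = -4.1100 / 10 = -0.411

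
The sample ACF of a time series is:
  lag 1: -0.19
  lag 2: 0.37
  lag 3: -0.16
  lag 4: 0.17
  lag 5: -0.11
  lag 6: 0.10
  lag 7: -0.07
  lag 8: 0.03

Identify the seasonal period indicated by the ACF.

2

The largest autocorrelation is r_2 = 0.37, with a weaker echo at lag 4 (0.17); the remaining lags stay at or below 0.10.
The dominant spike at lag 2 indicates a seasonal period of 2.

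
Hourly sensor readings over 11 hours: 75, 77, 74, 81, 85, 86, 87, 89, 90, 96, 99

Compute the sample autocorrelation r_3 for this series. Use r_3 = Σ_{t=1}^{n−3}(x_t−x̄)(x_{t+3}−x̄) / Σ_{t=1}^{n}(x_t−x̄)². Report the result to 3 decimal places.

0.155

Mean x̄ = (75 + 77 + 74 + 81 + 85 + 86 + 87 + 89 + 90 + 96 + 99)/11 = 85.3636
Numerator Σ_{t=1}^{8}(x_t−x̄)(x_{t+3}−x̄) = 102.5124
Denominator Σ(x_t−x̄)² = 662.5455
r_3 = 102.5124 / 662.5455 = 0.155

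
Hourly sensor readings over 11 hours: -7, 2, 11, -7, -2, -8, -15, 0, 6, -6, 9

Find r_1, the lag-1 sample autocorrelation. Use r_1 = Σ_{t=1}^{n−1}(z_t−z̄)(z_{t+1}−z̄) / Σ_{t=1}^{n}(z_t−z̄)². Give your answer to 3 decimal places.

Mean z̄ = (-7 + 2 + 11 − 7 − 2 − 8 − 15 + 0 + 6 − 6 + 9)/11 = -1.5455
Numerator Σ_{t=1}^{10}(z_t−z̄)(z_{t+1}−z̄) = -40.7521
Denominator Σ(z_t−z̄)² = 642.7273
r_1 = -40.7521 / 642.7273 = -0.063

-0.063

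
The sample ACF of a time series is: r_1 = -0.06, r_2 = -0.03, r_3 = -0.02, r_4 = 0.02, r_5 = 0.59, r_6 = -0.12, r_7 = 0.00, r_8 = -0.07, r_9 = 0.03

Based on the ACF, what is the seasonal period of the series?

The largest autocorrelation is r_5 = 0.59; the remaining lags stay at or below 0.03.
The dominant spike at lag 5 indicates a seasonal period of 5.

5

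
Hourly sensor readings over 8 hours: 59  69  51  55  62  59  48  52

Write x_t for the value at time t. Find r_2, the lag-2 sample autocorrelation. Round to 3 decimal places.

-0.388

Mean x̄ = (59 + 69 + 51 + 55 + 62 + 59 + 48 + 52)/8 = 56.8750
Deviations from mean: 2.1250, 12.1250, -5.8750, -1.8750, 5.1250, 2.1250, -8.8750, -4.8750
Numerator Σ_{t=1}^{6}(x_t−x̄)(x_{t+2}−x̄) = -125.1563
Denominator Σ(x_t−x̄)² = 322.8750
r_2 = -125.1563 / 322.8750 = -0.388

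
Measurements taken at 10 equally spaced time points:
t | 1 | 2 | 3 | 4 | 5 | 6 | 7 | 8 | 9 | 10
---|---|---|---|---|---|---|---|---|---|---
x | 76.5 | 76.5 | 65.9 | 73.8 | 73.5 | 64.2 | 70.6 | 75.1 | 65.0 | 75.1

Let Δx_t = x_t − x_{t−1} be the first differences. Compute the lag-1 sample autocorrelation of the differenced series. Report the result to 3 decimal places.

First differences Δx: 0.0, -10.6, 7.9, -0.3, -9.3, 6.4, 4.5, -10.1, 10.1
Mean of differences = -0.1556
Numerator Σ(Δx_t−Δx̄)(Δx_{t+1}−Δx̄) = -263.3131
Denominator Σ(Δx_t−Δx̄)² = 526.3622
r_1(Δx) = -263.3131 / 526.3622 = -0.500

-0.500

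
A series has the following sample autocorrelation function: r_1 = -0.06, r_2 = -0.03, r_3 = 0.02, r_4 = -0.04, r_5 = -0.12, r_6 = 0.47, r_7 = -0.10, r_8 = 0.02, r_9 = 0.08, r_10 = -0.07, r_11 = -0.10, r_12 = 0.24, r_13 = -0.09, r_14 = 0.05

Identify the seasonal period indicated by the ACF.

The largest autocorrelation is r_6 = 0.47, with a weaker echo at lag 12 (0.24); the remaining lags stay at or below 0.08.
The dominant spike at lag 6 indicates a seasonal period of 6.

6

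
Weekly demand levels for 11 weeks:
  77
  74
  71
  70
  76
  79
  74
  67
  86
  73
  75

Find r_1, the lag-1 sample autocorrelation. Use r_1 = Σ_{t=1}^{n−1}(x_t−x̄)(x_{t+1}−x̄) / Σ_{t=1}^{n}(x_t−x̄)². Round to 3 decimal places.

-0.343

Mean x̄ = (77 + 74 + 71 + 70 + 76 + 79 + 74 + 67 + 86 + 73 + 75)/11 = 74.7273
Numerator Σ_{t=1}^{10}(x_t−x̄)(x_{t+1}−x̄) = -86.4380
Denominator Σ(x_t−x̄)² = 252.1818
r_1 = -86.4380 / 252.1818 = -0.343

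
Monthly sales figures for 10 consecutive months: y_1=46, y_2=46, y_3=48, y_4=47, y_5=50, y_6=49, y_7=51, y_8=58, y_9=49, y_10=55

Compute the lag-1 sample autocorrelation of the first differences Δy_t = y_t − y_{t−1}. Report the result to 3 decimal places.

First differences Δy: 0, 2, -1, 3, -1, 2, 7, -9, 6
Mean of differences = 1.0000
Numerator Σ(Δy_t−Δȳ)(Δy_{t+1}−Δȳ) = -117.0000
Denominator Σ(Δy_t−Δȳ)² = 176.0000
r_1(Δy) = -117.0000 / 176.0000 = -0.665

-0.665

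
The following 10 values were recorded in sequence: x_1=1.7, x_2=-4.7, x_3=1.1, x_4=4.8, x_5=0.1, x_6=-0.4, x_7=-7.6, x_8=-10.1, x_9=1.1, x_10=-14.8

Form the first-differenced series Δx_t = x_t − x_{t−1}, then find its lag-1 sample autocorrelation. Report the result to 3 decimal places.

-0.402

First differences Δx: -6.4, 5.8, 3.7, -4.7, -0.5, -7.2, -2.5, 11.2, -15.9
Mean of differences = -1.8333
Numerator Σ(Δx_t−Δx̄)(Δx_{t+1}−Δx̄) = -207.9078
Denominator Σ(Δx_t−Δx̄)² = 516.7200
r_1(Δx) = -207.9078 / 516.7200 = -0.402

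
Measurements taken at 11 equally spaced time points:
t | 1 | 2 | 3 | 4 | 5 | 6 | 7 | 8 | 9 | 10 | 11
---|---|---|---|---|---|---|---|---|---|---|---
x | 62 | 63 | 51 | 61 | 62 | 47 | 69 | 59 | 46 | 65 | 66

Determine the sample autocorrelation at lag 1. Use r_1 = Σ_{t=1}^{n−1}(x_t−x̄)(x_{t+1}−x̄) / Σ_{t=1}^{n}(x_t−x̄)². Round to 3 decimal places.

-0.368

Mean x̄ = (62 + 63 + 51 + 61 + 62 + 47 + 69 + 59 + 46 + 65 + 66)/11 = 59.1818
Numerator Σ_{t=1}^{10}(x_t−x̄)(x_{t+1}−x̄) = -220.5785
Denominator Σ(x_t−x̄)² = 599.6364
r_1 = -220.5785 / 599.6364 = -0.368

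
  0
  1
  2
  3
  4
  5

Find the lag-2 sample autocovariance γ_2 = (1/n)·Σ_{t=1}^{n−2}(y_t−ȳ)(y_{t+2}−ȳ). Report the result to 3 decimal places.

0.167

Mean ȳ = (0 + 1 + 2 + 3 + 4 + 5)/6 = 2.5000
Σ_{t=1}^{4}(y_t−ȳ)(y_{t+2}−ȳ) = 1.0000
γ_2 = 1.0000 / 6 = 0.167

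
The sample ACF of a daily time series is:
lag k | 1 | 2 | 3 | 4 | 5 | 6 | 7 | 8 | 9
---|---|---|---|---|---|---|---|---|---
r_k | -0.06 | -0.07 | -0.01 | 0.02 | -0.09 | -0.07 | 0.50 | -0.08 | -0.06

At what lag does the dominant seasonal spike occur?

The largest autocorrelation is r_7 = 0.50; the remaining lags stay at or below 0.02.
The dominant spike at lag 7 indicates a seasonal period of 7.

7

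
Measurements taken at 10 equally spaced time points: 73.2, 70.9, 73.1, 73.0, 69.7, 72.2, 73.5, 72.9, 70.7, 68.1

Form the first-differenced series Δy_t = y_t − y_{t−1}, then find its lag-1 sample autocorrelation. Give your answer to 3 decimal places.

-0.108

First differences Δy: -2.3, 2.2, -0.1, -3.3, 2.5, 1.3, -0.6, -2.2, -2.6
Mean of differences = -0.5667
Numerator Σ(Δy_t−Δȳ)(Δy_{t+1}−Δȳ) = -4.1244
Denominator Σ(Δy_t−Δȳ)² = 38.0400
r_1(Δy) = -4.1244 / 38.0400 = -0.108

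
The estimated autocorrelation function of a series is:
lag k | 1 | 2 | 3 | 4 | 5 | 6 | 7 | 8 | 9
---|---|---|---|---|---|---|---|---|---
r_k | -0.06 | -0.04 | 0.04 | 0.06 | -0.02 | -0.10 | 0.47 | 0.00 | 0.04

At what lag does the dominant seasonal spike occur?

The largest autocorrelation is r_7 = 0.47; the remaining lags stay at or below 0.06.
The dominant spike at lag 7 indicates a seasonal period of 7.

7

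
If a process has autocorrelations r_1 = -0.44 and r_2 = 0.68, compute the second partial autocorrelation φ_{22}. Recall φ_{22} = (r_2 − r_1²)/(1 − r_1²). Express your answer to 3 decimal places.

0.603

φ_{22} = (r_2 − r_1²) / (1 − r_1²)
r_1² = (-0.44)² = 0.1936
Numerator = 0.68 − 0.1936 = 0.4864; denominator = 1 − 0.1936 = 0.8064
φ_{22} = 0.4864 / 0.8064 = 0.603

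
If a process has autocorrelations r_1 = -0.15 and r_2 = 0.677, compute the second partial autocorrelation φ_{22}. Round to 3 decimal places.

φ_{22} = (r_2 − r_1²) / (1 − r_1²)
r_1² = (-0.15)² = 0.0225
Numerator = 0.677 − 0.0225 = 0.6545; denominator = 1 − 0.0225 = 0.9775
φ_{22} = 0.6545 / 0.9775 = 0.670

0.670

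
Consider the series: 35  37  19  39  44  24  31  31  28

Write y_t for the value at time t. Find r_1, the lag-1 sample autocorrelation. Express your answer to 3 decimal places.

Mean ȳ = (35 + 37 + 19 + 39 + 44 + 24 + 31 + 31 + 28)/9 = 32.0000
Numerator Σ_{t=1}^{8}(y_t−ȳ)(y_{t+1}−ȳ) = -140.0000
Denominator Σ(y_t−ȳ)² = 478.0000
r_1 = -140.0000 / 478.0000 = -0.293

-0.293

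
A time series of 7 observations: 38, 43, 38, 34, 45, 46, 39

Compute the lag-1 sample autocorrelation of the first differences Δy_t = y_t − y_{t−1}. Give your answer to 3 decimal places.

-0.192

First differences Δy: 5, -5, -4, 11, 1, -7
Mean of differences = 0.1667
Numerator Σ(Δy_t−Δȳ)(Δy_{t+1}−Δȳ) = -45.5278
Denominator Σ(Δy_t−Δȳ)² = 236.8333
r_1(Δy) = -45.5278 / 236.8333 = -0.192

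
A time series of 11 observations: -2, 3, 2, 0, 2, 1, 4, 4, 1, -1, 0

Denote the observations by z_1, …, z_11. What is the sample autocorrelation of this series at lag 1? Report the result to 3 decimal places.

Mean z̄ = (-2 + 3 + 2 + 0 + 2 + 1 + 4 + 4 + 1 − 1 + 0)/11 = 1.2727
Numerator Σ_{t=1}^{10}(z_t−z̄)(z_{t+1}−z̄) = 3.0165
Denominator Σ(z_t−z̄)² = 38.1818
r_1 = 3.0165 / 38.1818 = 0.079

0.079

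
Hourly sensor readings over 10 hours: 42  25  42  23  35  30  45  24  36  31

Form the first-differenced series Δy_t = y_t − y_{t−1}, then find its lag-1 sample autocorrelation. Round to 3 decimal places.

First differences Δy: -17, 17, -19, 12, -5, 15, -21, 12, -5
Mean of differences = -1.2222
Numerator Σ(Δy_t−Δȳ)(Δy_{t+1}−Δȳ) = -1590.0494
Denominator Σ(Δy_t−Δȳ)² = 1929.5556
r_1(Δy) = -1590.0494 / 1929.5556 = -0.824

-0.824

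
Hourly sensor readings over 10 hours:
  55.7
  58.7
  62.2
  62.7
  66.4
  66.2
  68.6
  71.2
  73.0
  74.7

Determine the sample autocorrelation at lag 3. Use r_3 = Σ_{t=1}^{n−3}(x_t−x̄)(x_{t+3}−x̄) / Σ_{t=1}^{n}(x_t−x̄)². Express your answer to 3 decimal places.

Mean x̄ = (55.7 + 58.7 + 62.2 + 62.7 + 66.4 + 66.2 + 68.6 + 71.2 + 73.0 + 74.7)/10 = 65.9400
Σ(x_t−x̄)(x_{t+3}−x̄) = (33.1776) + (-3.3304) + (-0.9724) + (-8.6184) + (2.4196) + (1.8356) + (23.3016) = 47.8132
Denominator Σ(x_t−x̄)² = 343.3640
r_3 = 47.8132 / 343.3640 = 0.139

0.139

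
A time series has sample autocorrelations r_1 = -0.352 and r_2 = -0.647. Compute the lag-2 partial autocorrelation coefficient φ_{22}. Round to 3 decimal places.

-0.880

φ_{22} = (r_2 − r_1²) / (1 − r_1²)
r_1² = (-0.352)² = 0.123904
Numerator = -0.647 − 0.1239 = -0.7709; denominator = 1 − 0.1239 = 0.8761
φ_{22} = -0.7709 / 0.8761 = -0.880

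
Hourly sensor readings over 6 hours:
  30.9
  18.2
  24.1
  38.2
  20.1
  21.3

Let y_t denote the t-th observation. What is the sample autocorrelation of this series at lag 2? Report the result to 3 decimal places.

-0.498

Mean ȳ = (30.9 + 18.2 + 24.1 + 38.2 + 20.1 + 21.3)/6 = 25.4667
Deviations from mean: 5.4333, -7.2667, -1.3667, 12.7333, -5.3667, -4.1667
Numerator Σ_{t=1}^{4}(y_t−ȳ)(y_{t+2}−ȳ) = -145.6756
Denominator Σ(y_t−ȳ)² = 292.4933
r_2 = -145.6756 / 292.4933 = -0.498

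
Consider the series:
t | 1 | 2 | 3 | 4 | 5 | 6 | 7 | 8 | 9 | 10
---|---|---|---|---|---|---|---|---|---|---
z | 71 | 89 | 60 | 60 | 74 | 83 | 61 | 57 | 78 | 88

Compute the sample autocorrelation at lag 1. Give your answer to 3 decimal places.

Mean z̄ = (71 + 89 + 60 + 60 + 74 + 83 + 61 + 57 + 78 + 88)/10 = 72.1000
Numerator Σ_{t=1}^{9}(z_t−z̄)(z_{t+1}−z̄) = -27.6100
Denominator Σ(z_t−z̄)² = 1340.9000
r_1 = -27.6100 / 1340.9000 = -0.021

-0.021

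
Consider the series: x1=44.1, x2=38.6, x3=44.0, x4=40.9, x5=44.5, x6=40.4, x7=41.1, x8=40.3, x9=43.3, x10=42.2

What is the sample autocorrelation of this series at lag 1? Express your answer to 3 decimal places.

-0.623

Mean x̄ = (44.1 + 38.6 + 44.0 + 40.9 + 44.5 + 40.4 + 41.1 + 40.3 + 43.3 + 42.2)/10 = 41.9400
Numerator Σ_{t=1}^{9}(x_t−x̄)(x_{t+1}−x̄) = -22.0476
Denominator Σ(x_t−x̄)² = 35.3840
r_1 = -22.0476 / 35.3840 = -0.623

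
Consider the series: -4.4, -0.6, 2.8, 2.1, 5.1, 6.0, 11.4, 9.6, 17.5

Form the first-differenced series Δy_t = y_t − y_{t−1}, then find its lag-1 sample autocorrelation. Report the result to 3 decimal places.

-0.609

First differences Δy: 3.8, 3.4, -0.7, 3.0, 0.9, 5.4, -1.8, 7.9
Mean of differences = 2.7375
Numerator Σ(Δy_t−Δȳ)(Δy_{t+1}−Δȳ) = -43.3564
Denominator Σ(Δy_t−Δȳ)² = 71.1588
r_1(Δy) = -43.3564 / 71.1588 = -0.609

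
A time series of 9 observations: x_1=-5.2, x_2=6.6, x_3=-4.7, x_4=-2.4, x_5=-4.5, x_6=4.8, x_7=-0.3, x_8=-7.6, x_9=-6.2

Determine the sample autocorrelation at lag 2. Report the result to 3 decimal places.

Mean x̄ = (-5.2 + 6.6 − 4.7 − 2.4 − 4.5 + 4.8 − 0.3 − 7.6 − 6.2)/9 = -2.1667
Numerator Σ_{t=1}^{7}(x_t−x̄)(x_{t+2}−x̄) = -39.8122
Denominator Σ(x_t−x̄)² = 195.7800
r_2 = -39.8122 / 195.7800 = -0.203

-0.203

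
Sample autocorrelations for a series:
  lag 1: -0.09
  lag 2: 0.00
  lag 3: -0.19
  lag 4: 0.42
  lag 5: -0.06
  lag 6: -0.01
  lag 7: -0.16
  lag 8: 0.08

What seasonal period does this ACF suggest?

The largest autocorrelation is r_4 = 0.42; the remaining lags stay at or below 0.08.
The dominant spike at lag 4 indicates a seasonal period of 4.

4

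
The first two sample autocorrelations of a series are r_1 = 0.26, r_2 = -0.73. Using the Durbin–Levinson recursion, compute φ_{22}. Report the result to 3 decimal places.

-0.855

φ_{22} = (r_2 − r_1²) / (1 − r_1²)
r_1² = (0.26)² = 0.0676
Numerator = -0.73 − 0.0676 = -0.7976; denominator = 1 − 0.0676 = 0.9324
φ_{22} = -0.7976 / 0.9324 = -0.855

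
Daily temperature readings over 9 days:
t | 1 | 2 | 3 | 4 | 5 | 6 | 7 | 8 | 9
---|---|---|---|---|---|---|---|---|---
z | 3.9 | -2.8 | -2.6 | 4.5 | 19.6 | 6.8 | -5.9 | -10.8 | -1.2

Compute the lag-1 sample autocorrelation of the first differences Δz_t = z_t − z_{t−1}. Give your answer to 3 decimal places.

0.113

First differences Δz: -6.7, 0.2, 7.1, 15.1, -12.8, -12.7, -4.9, 9.6
Mean of differences = -0.6375
Numerator Σ(Δz_t−Δz̄)(Δz_{t+1}−Δz̄) = 86.2536
Denominator Σ(Δz_t−Δz̄)² = 761.3988
r_1(Δz) = 86.2536 / 761.3988 = 0.113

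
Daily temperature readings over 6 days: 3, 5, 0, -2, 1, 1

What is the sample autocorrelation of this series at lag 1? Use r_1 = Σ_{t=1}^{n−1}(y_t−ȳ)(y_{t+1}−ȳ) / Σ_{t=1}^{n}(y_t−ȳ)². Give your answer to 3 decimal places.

0.235

Mean ȳ = (3 + 5 + 0 − 2 + 1 + 1)/6 = 1.3333
Σ(y_t−ȳ)(y_{t+1}−ȳ) = (6.1111) + (-4.8889) + (4.4444) + (1.1111) + (0.1111) = 6.8889
Denominator Σ(y_t−ȳ)² = 29.3333
r_1 = 6.8889 / 29.3333 = 0.235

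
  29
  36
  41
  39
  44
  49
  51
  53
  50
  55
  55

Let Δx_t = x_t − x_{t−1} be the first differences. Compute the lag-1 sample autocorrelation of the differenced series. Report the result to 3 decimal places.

-0.226

First differences Δx: 7, 5, -2, 5, 5, 2, 2, -3, 5, 0
Mean of differences = 2.6000
Numerator Σ(Δx_t−Δx̄)(Δx_{t+1}−Δx̄) = -23.1600
Denominator Σ(Δx_t−Δx̄)² = 102.4000
r_1(Δx) = -23.1600 / 102.4000 = -0.226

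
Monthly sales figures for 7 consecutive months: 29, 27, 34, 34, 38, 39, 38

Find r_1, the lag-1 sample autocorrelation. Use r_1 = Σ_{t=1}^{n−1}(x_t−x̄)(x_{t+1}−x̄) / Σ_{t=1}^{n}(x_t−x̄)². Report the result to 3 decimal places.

Mean x̄ = (29 + 27 + 34 + 34 + 38 + 39 + 38)/7 = 34.1429
Deviations from mean: -5.1429, -7.1429, -0.1429, -0.1429, 3.8571, 4.8571, 3.8571
Σ(x_t−x̄)(x_{t+1}−x̄) = (36.7347) + (1.0204) + (0.0204) + (-0.5510) + (18.7347) + (18.7347) = 74.6939
Denominator Σ(x_t−x̄)² = 130.8571
r_1 = 74.6939 / 130.8571 = 0.571

0.571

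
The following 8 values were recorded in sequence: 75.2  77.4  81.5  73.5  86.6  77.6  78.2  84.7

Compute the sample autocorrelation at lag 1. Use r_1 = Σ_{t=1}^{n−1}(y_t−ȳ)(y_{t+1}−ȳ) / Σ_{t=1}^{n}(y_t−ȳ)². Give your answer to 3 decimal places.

-0.467

Mean ȳ = (75.2 + 77.4 + 81.5 + 73.5 + 86.6 + 77.6 + 78.2 + 84.7)/8 = 79.3375
Deviations from mean: -4.1375, -1.9375, 2.1625, -5.8375, 7.2625, -1.7375, -1.1375, 5.3625
Σ(y_t−ȳ)(y_{t+1}−ȳ) = (8.0164) + (-4.1898) + (-12.6236) + (-42.3948) + (-12.6186) + (1.9764) + (-6.0998) = -67.9339
Denominator Σ(y_t−ȳ)² = 145.4388
r_1 = -67.9339 / 145.4388 = -0.467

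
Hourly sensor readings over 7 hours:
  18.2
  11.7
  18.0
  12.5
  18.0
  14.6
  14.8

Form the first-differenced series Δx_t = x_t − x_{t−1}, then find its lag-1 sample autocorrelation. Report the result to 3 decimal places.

First differences Δx: -6.5, 6.3, -5.5, 5.5, -3.4, 0.2
Mean of differences = -0.5667
Numerator Σ(Δx_t−Δx̄)(Δx_{t+1}−Δx̄) = -123.9078
Denominator Σ(Δx_t−Δx̄)² = 152.1133
r_1(Δx) = -123.9078 / 152.1133 = -0.815

-0.815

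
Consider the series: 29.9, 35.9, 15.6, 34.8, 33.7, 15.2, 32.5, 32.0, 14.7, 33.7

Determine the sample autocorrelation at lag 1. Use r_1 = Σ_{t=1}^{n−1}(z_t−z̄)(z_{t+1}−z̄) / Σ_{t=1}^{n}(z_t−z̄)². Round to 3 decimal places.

Mean z̄ = (29.9 + 35.9 + 15.6 + 34.8 + 33.7 + 15.2 + 32.5 + 32.0 + 14.7 + 33.7)/10 = 27.8000
Numerator Σ_{t=1}^{9}(z_t−z̄)(z_{t+1}−z̄) = -372.0400
Denominator Σ(z_t−z̄)² = 707.5800
r_1 = -372.0400 / 707.5800 = -0.526

-0.526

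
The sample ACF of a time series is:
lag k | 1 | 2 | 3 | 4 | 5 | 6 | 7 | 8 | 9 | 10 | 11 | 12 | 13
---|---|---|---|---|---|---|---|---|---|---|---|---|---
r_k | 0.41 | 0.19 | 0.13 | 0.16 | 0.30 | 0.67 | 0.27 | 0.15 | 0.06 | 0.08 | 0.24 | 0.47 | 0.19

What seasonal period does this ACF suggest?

The largest autocorrelation is r_6 = 0.67, with a weaker echo at lag 12 (0.47); the remaining lags stay at or below 0.41. The elevated value at lag 1 (0.41), dropping to 0.19 at lag 2, reflects decaying short-term dependence rather than seasonality.
The dominant spike at lag 6 indicates a seasonal period of 6.

6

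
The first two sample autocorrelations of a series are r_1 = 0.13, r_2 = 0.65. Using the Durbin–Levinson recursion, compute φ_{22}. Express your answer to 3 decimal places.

0.644

φ_{22} = (r_2 − r_1²) / (1 − r_1²)
r_1² = (0.13)² = 0.0169
Numerator = 0.65 − 0.0169 = 0.6331; denominator = 1 − 0.0169 = 0.9831
φ_{22} = 0.6331 / 0.9831 = 0.644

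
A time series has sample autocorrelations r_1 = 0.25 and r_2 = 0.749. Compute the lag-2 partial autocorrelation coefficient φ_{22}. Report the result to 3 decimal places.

0.732

φ_{22} = (r_2 − r_1²) / (1 − r_1²)
r_1² = (0.25)² = 0.0625
Numerator = 0.749 − 0.0625 = 0.6865; denominator = 1 − 0.0625 = 0.9375
φ_{22} = 0.6865 / 0.9375 = 0.732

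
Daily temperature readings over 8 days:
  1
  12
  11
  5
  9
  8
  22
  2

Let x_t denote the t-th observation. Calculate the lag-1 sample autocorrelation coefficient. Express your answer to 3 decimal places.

-0.407

Mean x̄ = (1 + 12 + 11 + 5 + 9 + 8 + 22 + 2)/8 = 8.7500
Deviations from mean: -7.7500, 3.2500, 2.2500, -3.7500, 0.2500, -0.7500, 13.2500, -6.7500
Σ(x_t−x̄)(x_{t+1}−x̄) = (-25.1875) + (7.3125) + (-8.4375) + (-0.9375) + (-0.1875) + (-9.9375) + (-89.4375) = -126.8125
Denominator Σ(x_t−x̄)² = 311.5000
r_1 = -126.8125 / 311.5000 = -0.407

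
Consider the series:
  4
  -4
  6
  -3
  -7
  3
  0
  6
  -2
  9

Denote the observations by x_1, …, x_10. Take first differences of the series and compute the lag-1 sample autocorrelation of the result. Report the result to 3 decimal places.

First differences Δx: -8, 10, -9, -4, 10, -3, 6, -8, 11
Mean of differences = 0.5556
Numerator Σ(Δx_t−Δx̄)(Δx_{t+1}−Δx̄) = -359.4198
Denominator Σ(Δx_t−Δx̄)² = 588.2222
r_1(Δx) = -359.4198 / 588.2222 = -0.611

-0.611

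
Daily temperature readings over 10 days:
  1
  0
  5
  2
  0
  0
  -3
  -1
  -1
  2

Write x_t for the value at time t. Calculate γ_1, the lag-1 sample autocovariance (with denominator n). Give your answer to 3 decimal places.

1.075

Mean x̄ = (1 + 0 + 5 + 2 + 0 + 0 − 3 − 1 − 1 + 2)/10 = 0.5000
Σ_{t=1}^{9}(x_t−x̄)(x_{t+1}−x̄) = 10.7500
γ_1 = 10.7500 / 10 = 1.075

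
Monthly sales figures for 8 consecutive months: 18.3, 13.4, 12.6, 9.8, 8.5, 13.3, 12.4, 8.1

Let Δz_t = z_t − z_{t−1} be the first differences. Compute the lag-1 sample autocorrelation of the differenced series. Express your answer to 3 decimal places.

First differences Δz: -4.9, -0.8, -2.8, -1.3, 4.8, -0.9, -4.3
Mean of differences = -1.4571
Numerator Σ(Δz_t−Δz̄)(Δz_{t+1}−Δz̄) = -0.4704
Denominator Σ(Δz_t−Δz̄)² = 61.6571
r_1(Δz) = -0.4704 / 61.6571 = -0.008

-0.008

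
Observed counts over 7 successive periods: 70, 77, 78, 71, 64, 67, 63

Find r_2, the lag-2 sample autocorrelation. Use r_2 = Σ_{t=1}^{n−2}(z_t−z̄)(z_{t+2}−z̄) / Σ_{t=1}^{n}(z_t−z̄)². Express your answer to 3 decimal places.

-0.010

Mean z̄ = (70 + 77 + 78 + 71 + 64 + 67 + 63)/7 = 70.0000
Numerator Σ_{t=1}^{5}(z_t−z̄)(z_{t+2}−z̄) = -2.0000
Denominator Σ(z_t−z̄)² = 208.0000
r_2 = -2.0000 / 208.0000 = -0.010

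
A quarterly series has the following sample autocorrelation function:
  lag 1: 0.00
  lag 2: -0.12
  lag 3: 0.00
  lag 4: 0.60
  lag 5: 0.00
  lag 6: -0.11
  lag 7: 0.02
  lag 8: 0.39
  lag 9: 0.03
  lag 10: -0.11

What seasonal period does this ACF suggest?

The largest autocorrelation is r_4 = 0.60, with a weaker echo at lag 8 (0.39); the remaining lags stay at or below 0.03.
The dominant spike at lag 4 indicates a seasonal period of 4.

4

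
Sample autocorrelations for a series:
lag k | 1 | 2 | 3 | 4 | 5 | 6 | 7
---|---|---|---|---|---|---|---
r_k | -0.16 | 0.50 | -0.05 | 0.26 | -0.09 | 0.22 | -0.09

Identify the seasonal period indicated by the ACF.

2

The largest autocorrelation is r_2 = 0.50, with weaker echoes at lags 4 (0.26) and 6 (0.22); the remaining lags stay at or below -0.05.
The dominant spike at lag 2 indicates a seasonal period of 2.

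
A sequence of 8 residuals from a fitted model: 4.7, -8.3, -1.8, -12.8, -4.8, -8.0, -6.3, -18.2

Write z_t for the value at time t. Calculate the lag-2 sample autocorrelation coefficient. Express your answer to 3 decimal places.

0.297

Mean z̄ = (4.7 − 8.3 − 1.8 − 12.8 − 4.8 − 8.0 − 6.3 − 18.2)/8 = -6.9375
Deviations from mean: 11.6375, -1.3625, 5.1375, -5.8625, 2.1375, -1.0625, 0.6375, -11.2625
Σ(z_t−z̄)(z_{t+2}−z̄) = (59.7877) + (7.9877) + (10.9814) + (6.2289) + (1.3627) + (11.9664) = 98.3147
Denominator Σ(z_t−z̄)² = 330.9988
r_2 = 98.3147 / 330.9988 = 0.297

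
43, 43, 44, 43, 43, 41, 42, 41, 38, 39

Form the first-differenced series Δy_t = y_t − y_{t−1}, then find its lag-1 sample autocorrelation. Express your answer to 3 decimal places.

First differences Δy: 0, 1, -1, 0, -2, 1, -1, -3, 1
Mean of differences = -0.4444
Numerator Σ(Δy_t−Δȳ)(Δy_{t+1}−Δȳ) = -6.4198
Denominator Σ(Δy_t−Δȳ)² = 16.2222
r_1(Δy) = -6.4198 / 16.2222 = -0.396

-0.396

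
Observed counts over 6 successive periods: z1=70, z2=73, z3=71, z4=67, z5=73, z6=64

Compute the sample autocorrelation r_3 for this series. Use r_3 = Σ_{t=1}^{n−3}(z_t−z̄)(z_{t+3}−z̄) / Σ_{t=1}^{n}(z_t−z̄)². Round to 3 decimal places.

Mean z̄ = (70 + 73 + 71 + 67 + 73 + 64)/6 = 69.6667
Deviations from mean: 0.3333, 3.3333, 1.3333, -2.6667, 3.3333, -5.6667
Σ(z_t−z̄)(z_{t+3}−z̄) = (-0.8889) + (11.1111) + (-7.5556) = 2.6667
Denominator Σ(z_t−z̄)² = 63.3333
r_3 = 2.6667 / 63.3333 = 0.042

0.042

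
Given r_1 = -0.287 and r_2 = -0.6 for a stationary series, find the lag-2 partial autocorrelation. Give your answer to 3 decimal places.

φ_{22} = (r_2 − r_1²) / (1 − r_1²)
r_1² = (-0.287)² = 0.082369
Numerator = -0.6 − 0.0824 = -0.6824; denominator = 1 − 0.0824 = 0.9176
φ_{22} = -0.6824 / 0.9176 = -0.744

-0.744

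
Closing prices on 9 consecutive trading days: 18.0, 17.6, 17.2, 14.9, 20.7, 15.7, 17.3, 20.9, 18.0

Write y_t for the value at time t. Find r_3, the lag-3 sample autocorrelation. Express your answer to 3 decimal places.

Mean ȳ = (18.0 + 17.6 + 17.2 + 14.9 + 20.7 + 15.7 + 17.3 + 20.9 + 18.0)/9 = 17.8111
Σ(y_t−ȳ)(y_{t+3}−ȳ) = (-0.5499) + (-0.6099) + (1.2901) + (1.4879) + (8.9235) + (-0.3988) = 10.1430
Denominator Σ(y_t−ȳ)² = 31.5689
r_3 = 10.1430 / 31.5689 = 0.321

0.321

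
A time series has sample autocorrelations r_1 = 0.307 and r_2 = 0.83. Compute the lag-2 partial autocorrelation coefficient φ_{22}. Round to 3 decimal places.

0.812

φ_{22} = (r_2 − r_1²) / (1 − r_1²)
r_1² = (0.307)² = 0.094249
Numerator = 0.83 − 0.0942 = 0.7358; denominator = 1 − 0.0942 = 0.9058
φ_{22} = 0.7358 / 0.9058 = 0.812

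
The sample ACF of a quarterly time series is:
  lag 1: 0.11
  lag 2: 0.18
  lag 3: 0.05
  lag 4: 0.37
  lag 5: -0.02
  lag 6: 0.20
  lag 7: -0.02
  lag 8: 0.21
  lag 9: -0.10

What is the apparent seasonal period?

4

The largest autocorrelation is r_4 = 0.37, with a weaker echo at lag 8 (0.21); the remaining lags stay at or below 0.20.
The dominant spike at lag 4 indicates a seasonal period of 4.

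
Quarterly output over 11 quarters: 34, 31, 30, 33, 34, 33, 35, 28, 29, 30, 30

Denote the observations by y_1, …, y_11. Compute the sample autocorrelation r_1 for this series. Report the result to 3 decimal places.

Mean ȳ = (34 + 31 + 30 + 33 + 34 + 33 + 35 + 28 + 29 + 30 + 30)/11 = 31.5455
Numerator Σ_{t=1}^{10}(y_t−ȳ)(y_{t+1}−ȳ) = 12.5207
Denominator Σ(y_t−ȳ)² = 54.7273
r_1 = 12.5207 / 54.7273 = 0.229

0.229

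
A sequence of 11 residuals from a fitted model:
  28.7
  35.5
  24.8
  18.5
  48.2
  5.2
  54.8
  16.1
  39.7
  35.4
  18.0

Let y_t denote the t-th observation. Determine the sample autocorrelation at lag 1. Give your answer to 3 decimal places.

Mean ȳ = (28.7 + 35.5 + 24.8 + 18.5 + 48.2 + 5.2 + 54.8 + 16.1 + 39.7 + 35.4 + 18.0)/11 = 29.5364
Numerator Σ_{t=1}^{10}(y_t−ȳ)(y_{t+1}−ȳ) = -1740.0331
Denominator Σ(y_t−ȳ)² = 2210.6455
r_1 = -1740.0331 / 2210.6455 = -0.787

-0.787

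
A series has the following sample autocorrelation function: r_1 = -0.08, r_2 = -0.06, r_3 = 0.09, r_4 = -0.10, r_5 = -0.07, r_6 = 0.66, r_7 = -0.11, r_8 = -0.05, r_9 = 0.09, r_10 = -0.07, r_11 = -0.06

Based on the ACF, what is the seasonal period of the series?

6

The largest autocorrelation is r_6 = 0.66; the remaining lags stay at or below 0.09.
The dominant spike at lag 6 indicates a seasonal period of 6.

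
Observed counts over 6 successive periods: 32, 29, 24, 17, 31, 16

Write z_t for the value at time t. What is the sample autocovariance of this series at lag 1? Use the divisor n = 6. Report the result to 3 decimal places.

-11.644

Mean z̄ = (32 + 29 + 24 + 17 + 31 + 16)/6 = 24.8333
Deviations: 7.1667, 4.1667, -0.8333, -7.8333, 6.1667, -8.8333
Σ_{t=1}^{5}(z_t−z̄)(z_{t+1}−z̄) = -69.8611
γ_1 = -69.8611 / 6 = -11.644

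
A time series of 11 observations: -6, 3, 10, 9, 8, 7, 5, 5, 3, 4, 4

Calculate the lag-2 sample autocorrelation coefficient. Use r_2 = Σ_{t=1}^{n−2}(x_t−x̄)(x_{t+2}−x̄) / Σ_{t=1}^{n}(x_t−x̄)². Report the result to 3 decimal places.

Mean x̄ = (-6 + 3 + 10 + 9 + 8 + 7 + 5 + 5 + 3 + 4 + 4)/11 = 4.7273
Numerator Σ_{t=1}^{9}(x_t−x̄)(x_{t+2}−x̄) = -34.8760
Denominator Σ(x_t−x̄)² = 184.1818
r_2 = -34.8760 / 184.1818 = -0.189

-0.189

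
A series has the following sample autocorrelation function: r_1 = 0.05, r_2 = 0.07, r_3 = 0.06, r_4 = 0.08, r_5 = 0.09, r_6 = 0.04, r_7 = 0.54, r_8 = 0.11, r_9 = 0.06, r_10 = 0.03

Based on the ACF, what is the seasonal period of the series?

7

The largest autocorrelation is r_7 = 0.54; the remaining lags stay at or below 0.11.
The dominant spike at lag 7 indicates a seasonal period of 7.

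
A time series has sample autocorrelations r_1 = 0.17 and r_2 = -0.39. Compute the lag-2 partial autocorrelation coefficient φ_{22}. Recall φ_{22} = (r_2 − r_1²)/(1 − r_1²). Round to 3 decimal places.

-0.431

φ_{22} = (r_2 − r_1²) / (1 − r_1²)
r_1² = (0.17)² = 0.0289
Numerator = -0.39 − 0.0289 = -0.4189; denominator = 1 − 0.0289 = 0.9711
φ_{22} = -0.4189 / 0.9711 = -0.431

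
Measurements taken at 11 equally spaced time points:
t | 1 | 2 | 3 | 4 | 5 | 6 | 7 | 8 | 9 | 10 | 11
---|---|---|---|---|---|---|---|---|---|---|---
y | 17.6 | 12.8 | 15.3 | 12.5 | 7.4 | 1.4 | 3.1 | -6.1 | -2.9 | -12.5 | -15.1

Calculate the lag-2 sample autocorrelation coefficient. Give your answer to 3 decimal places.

Mean ȳ = (17.6 + 12.8 + 15.3 + 12.5 + 7.4 + 1.4 + 3.1 − 6.1 − 2.9 − 12.5 − 15.1)/11 = 3.0455
Numerator Σ_{t=1}^{9}(y_t−ȳ)(y_{t+2}−ȳ) = 573.4050
Denominator Σ(y_t−ȳ)² = 1258.1273
r_2 = 573.4050 / 1258.1273 = 0.456

0.456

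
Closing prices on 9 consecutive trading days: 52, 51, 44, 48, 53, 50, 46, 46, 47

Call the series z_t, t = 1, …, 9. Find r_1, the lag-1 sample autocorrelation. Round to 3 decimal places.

0.139

Mean z̄ = (52 + 51 + 44 + 48 + 53 + 50 + 46 + 46 + 47)/9 = 48.5556
Numerator Σ_{t=1}^{8}(z_t−z̄)(z_{t+1}−z̄) = 10.5802
Denominator Σ(z_t−z̄)² = 76.2222
r_1 = 10.5802 / 76.2222 = 0.139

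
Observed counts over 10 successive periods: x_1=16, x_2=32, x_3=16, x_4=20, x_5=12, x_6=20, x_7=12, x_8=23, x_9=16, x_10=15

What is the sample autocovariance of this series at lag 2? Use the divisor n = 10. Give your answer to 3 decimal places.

9.192

Mean x̄ = (16 + 32 + 16 + 20 + 12 + 20 + 12 + 23 + 16 + 15)/10 = 18.2000
Σ_{t=1}^{8}(x_t−x̄)(x_{t+2}−x̄) = 91.9200
γ_2 = 91.9200 / 10 = 9.192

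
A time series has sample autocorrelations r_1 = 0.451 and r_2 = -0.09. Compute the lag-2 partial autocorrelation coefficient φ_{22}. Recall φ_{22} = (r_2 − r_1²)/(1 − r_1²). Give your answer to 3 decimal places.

-0.368

φ_{22} = (r_2 − r_1²) / (1 − r_1²)
r_1² = (0.451)² = 0.203401
Numerator = -0.09 − 0.2034 = -0.2934; denominator = 1 − 0.2034 = 0.7966
φ_{22} = -0.2934 / 0.7966 = -0.368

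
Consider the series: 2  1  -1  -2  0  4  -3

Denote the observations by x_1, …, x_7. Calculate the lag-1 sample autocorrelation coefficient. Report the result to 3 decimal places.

Mean x̄ = (2 + 1 − 1 − 2 + 0 + 4 − 3)/7 = 0.1429
Deviations from mean: 1.8571, 0.8571, -1.1429, -2.1429, -0.1429, 3.8571, -3.1429
Σ(x_t−x̄)(x_{t+1}−x̄) = (1.5918) + (-0.9796) + (2.4490) + (0.3061) + (-0.5510) + (-12.1224) = -9.3061
Denominator Σ(x_t−x̄)² = 34.8571
r_1 = -9.3061 / 34.8571 = -0.267

-0.267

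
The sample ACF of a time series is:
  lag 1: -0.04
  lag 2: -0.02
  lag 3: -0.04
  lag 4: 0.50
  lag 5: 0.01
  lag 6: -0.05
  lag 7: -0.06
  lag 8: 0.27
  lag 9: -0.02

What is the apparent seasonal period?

4

The largest autocorrelation is r_4 = 0.50, with a weaker echo at lag 8 (0.27); the remaining lags stay at or below 0.01.
The dominant spike at lag 4 indicates a seasonal period of 4.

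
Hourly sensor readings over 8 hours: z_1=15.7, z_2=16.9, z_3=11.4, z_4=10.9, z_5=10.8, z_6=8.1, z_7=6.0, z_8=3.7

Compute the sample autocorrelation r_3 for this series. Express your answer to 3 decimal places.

-0.014

Mean z̄ = (15.7 + 16.9 + 11.4 + 10.9 + 10.8 + 8.1 + 6.0 + 3.7)/8 = 10.4375
Deviations from mean: 5.2625, 6.4625, 0.9625, 0.4625, 0.3625, -2.3375, -4.4375, -6.7375
Σ(z_t−z̄)(z_{t+3}−z̄) = (2.4339) + (2.3427) + (-2.2498) + (-2.0523) + (-2.4423) = -1.9680
Denominator Σ(z_t−z̄)² = 141.2788
r_3 = -1.9680 / 141.2788 = -0.014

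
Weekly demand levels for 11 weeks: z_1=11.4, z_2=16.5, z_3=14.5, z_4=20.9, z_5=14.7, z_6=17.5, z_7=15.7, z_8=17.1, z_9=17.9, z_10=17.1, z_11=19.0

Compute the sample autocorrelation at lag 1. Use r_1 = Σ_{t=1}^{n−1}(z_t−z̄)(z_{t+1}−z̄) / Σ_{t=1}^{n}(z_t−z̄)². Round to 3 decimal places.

-0.267

Mean z̄ = (11.4 + 16.5 + 14.5 + 20.9 + 14.7 + 17.5 + 15.7 + 17.1 + 17.9 + 17.1 + 19.0)/11 = 16.5727
Numerator Σ_{t=1}^{10}(z_t−z̄)(z_{t+1}−z̄) = -16.8726
Denominator Σ(z_t−z̄)² = 63.1218
r_1 = -16.8726 / 63.1218 = -0.267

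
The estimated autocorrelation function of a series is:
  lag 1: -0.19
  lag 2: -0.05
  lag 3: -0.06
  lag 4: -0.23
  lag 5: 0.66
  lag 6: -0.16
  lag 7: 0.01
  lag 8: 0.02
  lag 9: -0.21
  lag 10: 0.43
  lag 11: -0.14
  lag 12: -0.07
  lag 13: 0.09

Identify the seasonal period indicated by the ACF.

5

The largest autocorrelation is r_5 = 0.66, with a weaker echo at lag 10 (0.43); the remaining lags stay at or below 0.09.
The dominant spike at lag 5 indicates a seasonal period of 5.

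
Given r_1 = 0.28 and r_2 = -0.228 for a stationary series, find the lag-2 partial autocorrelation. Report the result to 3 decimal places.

φ_{22} = (r_2 − r_1²) / (1 − r_1²)
r_1² = (0.28)² = 0.0784
Numerator = -0.228 − 0.0784 = -0.3064; denominator = 1 − 0.0784 = 0.9216
φ_{22} = -0.3064 / 0.9216 = -0.332

-0.332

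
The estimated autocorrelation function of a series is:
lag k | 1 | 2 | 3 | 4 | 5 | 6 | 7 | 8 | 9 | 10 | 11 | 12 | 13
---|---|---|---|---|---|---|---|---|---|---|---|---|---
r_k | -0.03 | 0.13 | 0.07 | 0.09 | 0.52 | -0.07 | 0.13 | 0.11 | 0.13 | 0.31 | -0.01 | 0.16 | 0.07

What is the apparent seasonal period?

5

The largest autocorrelation is r_5 = 0.52, with a weaker echo at lag 10 (0.31); the remaining lags stay at or below 0.16.
The dominant spike at lag 5 indicates a seasonal period of 5.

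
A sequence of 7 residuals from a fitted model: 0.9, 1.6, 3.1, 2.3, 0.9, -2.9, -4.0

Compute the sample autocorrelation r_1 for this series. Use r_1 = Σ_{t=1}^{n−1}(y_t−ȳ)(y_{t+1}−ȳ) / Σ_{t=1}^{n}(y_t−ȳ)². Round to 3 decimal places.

Mean ȳ = (0.9 + 1.6 + 3.1 + 2.3 + 0.9 − 2.9 − 4.0)/7 = 0.2714
Deviations from mean: 0.6286, 1.3286, 2.8286, 2.0286, 0.6286, -3.1714, -4.2714
Σ(y_t−ȳ)(y_{t+1}−ȳ) = (0.8351) + (3.7580) + (5.7380) + (1.2751) + (-1.9935) + (13.5465) = 23.1592
Denominator Σ(y_t−ȳ)² = 42.9743
r_1 = 23.1592 / 42.9743 = 0.539

0.539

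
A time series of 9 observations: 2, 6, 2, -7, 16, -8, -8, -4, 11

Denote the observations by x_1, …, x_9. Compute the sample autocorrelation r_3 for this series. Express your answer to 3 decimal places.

-0.058

Mean x̄ = (2 + 6 + 2 − 7 + 16 − 8 − 8 − 4 + 11)/9 = 1.1111
Numerator Σ_{t=1}^{6}(x_t−x̄)(x_{t+3}−x̄) = -34.8148
Denominator Σ(x_t−x̄)² = 602.8889
r_3 = -34.8148 / 602.8889 = -0.058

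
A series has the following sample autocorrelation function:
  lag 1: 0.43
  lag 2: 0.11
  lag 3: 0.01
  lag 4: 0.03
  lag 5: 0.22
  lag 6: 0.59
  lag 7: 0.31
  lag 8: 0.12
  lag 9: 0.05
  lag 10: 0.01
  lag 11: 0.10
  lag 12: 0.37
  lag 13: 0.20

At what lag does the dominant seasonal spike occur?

6

The largest autocorrelation is r_6 = 0.59; the remaining lags stay at or below 0.43. The elevated value at lag 1 (0.43), dropping to 0.11 at lag 2, reflects decaying short-term dependence rather than seasonality.
The dominant spike at lag 6 indicates a seasonal period of 6.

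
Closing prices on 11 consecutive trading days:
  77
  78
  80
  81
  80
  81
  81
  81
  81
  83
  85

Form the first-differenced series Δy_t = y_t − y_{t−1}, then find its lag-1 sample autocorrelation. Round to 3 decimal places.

First differences Δy: 1, 2, 1, -1, 1, 0, 0, 0, 2, 2
Mean of differences = 0.8000
Numerator Σ(Δy_t−Δȳ)(Δy_{t+1}−Δȳ) = 1.3600
Denominator Σ(Δy_t−Δȳ)² = 9.6000
r_1(Δy) = 1.3600 / 9.6000 = 0.142

0.142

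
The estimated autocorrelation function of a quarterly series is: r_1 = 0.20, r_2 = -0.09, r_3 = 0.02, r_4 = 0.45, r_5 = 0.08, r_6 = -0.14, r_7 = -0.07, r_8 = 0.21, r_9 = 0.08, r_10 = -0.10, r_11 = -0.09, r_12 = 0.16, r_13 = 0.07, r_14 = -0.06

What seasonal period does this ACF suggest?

4

The largest autocorrelation is r_4 = 0.45, with a weaker echo at lag 8 (0.21); the remaining lags stay at or below 0.20.
The dominant spike at lag 4 indicates a seasonal period of 4.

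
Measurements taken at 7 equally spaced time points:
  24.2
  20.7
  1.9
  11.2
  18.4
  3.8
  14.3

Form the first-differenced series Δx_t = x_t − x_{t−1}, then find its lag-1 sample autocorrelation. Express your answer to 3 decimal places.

First differences Δx: -3.5, -18.8, 9.3, 7.2, -14.6, 10.5
Mean of differences = -1.6500
Numerator Σ(Δx_t−Δx̄)(Δx_{t+1}−Δx̄) = -331.1075
Denominator Σ(Δx_t−Δx̄)² = 811.0950
r_1(Δx) = -331.1075 / 811.0950 = -0.408

-0.408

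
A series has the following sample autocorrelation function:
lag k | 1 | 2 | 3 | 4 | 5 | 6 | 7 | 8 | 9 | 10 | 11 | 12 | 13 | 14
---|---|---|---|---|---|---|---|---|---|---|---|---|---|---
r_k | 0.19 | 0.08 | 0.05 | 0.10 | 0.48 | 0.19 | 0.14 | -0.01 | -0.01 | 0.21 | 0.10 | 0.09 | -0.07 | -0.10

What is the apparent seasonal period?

The largest autocorrelation is r_5 = 0.48, with a weaker echo at lag 10 (0.21); the remaining lags stay at or below 0.19.
The dominant spike at lag 5 indicates a seasonal period of 5.

5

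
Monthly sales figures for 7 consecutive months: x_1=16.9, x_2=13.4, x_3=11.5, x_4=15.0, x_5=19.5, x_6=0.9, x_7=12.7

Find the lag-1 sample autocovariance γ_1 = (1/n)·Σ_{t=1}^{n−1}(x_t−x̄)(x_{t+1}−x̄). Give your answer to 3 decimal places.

Mean x̄ = (16.9 + 13.4 + 11.5 + 15.0 + 19.5 + 0.9 + 12.7)/7 = 12.8429
Σ_{t=1}^{6}(x_t−x̄)(x_{t+1}−x̄) = -64.8233
γ_1 = -64.8233 / 7 = -9.260

-9.260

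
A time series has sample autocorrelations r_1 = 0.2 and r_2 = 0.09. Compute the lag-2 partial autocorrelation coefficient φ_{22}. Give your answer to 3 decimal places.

φ_{22} = (r_2 − r_1²) / (1 − r_1²)
r_1² = (0.2)² = 0.04
Numerator = 0.09 − 0.0400 = 0.0500; denominator = 1 − 0.0400 = 0.9600
φ_{22} = 0.0500 / 0.9600 = 0.052

0.052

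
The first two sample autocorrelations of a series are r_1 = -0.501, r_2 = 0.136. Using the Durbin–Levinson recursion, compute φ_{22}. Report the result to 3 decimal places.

-0.154

φ_{22} = (r_2 − r_1²) / (1 − r_1²)
r_1² = (-0.501)² = 0.251001
Numerator = 0.136 − 0.2510 = -0.1150; denominator = 1 − 0.2510 = 0.7490
φ_{22} = -0.1150 / 0.7490 = -0.154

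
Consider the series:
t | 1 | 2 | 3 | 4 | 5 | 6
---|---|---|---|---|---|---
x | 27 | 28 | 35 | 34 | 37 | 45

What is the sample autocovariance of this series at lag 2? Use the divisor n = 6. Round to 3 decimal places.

Mean x̄ = (27 + 28 + 35 + 34 + 37 + 45)/6 = 34.3333
Σ_{t=1}^{4}(x_t−x̄)(x_{t+2}−x̄) = -4.5556
γ_2 = -4.5556 / 6 = -0.759

-0.759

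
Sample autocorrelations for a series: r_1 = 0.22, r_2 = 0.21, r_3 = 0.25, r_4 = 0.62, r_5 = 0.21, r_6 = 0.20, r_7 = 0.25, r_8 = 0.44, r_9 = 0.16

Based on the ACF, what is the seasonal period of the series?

The largest autocorrelation is r_4 = 0.62, with a weaker echo at lag 8 (0.44); the remaining lags stay at or below 0.25.
The dominant spike at lag 4 indicates a seasonal period of 4.

4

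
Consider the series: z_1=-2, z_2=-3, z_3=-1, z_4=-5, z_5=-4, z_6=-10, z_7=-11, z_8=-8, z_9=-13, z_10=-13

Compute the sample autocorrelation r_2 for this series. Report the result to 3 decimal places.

Mean z̄ = (-2 − 3 − 1 − 5 − 4 − 10 − 11 − 8 − 13 − 13)/10 = -7.0000
Numerator Σ_{t=1}^{8}(z_t−z̄)(z_{t+2}−z̄) = 71.0000
Denominator Σ(z_t−z̄)² = 188.0000
r_2 = 71.0000 / 188.0000 = 0.378

0.378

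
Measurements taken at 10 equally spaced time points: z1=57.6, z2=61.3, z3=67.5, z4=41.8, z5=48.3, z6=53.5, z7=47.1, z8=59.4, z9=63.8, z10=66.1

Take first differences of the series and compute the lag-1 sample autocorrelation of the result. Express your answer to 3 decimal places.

-0.324

First differences Δz: 3.7, 6.2, -25.7, 6.5, 5.2, -6.4, 12.3, 4.4, 2.3
Mean of differences = 0.9444
Numerator Σ(Δz_t−Δz̄)(Δz_{t+1}−Δz̄) = -320.6631
Denominator Σ(Δz_t−Δz̄)² = 990.7822
r_1(Δz) = -320.6631 / 990.7822 = -0.324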